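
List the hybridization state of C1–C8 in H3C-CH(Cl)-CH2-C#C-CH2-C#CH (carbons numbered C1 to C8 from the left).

C1: 4 σ bonds; 4 regions of electron density → sp3.
C2 is sp3: 4 σ bonds, 4 electron-density regions.
C3: 4 σ bonds; 4 regions of electron density → sp3.
C4 has 2 σ bonds, plus two π bonds: steric number 2 → sp.
C5 carries 2 σ bonds, plus two π bonds, giving a steric number of 2, so it is sp.
C6 (4 σ bonds) has steric number 4: sp3.
C7 — 2 σ bonds, plus two π bonds. Steric number 2, so sp.
C8 — 2 σ bonds, plus two π bonds. Steric number 2, so sp.

C1 sp3, C2 sp3, C3 sp3, C4 sp, C5 sp, C6 sp3, C7 sp, C8 sp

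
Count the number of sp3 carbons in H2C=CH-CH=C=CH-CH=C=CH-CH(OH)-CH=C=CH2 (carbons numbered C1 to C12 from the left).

C1: sp2
C2: sp2
C3: sp2
C4: sp
C5: sp2
C6: sp2
C7: sp
C8: sp2
C9: sp3 ✓
C10: sp2
C11: sp
C12: sp2
C9 → 1 sp3 carbon.

1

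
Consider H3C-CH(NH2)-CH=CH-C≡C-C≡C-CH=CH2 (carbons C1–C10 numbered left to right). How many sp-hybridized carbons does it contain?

4

C1: sp3
C2: sp3
C3: sp2
C4: sp2
C5: sp ✓
C6: sp ✓
C7: sp ✓
C8: sp ✓
C9: sp2
C10: sp2
C5, C6, C7, C8 → 4 sp carbons.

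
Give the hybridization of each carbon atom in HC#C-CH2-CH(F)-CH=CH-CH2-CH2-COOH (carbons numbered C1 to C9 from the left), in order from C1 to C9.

C1 sp, C2 sp, C3 sp3, C4 sp3, C5 sp2, C6 sp2, C7 sp3, C8 sp3, C9 sp2

C1 carries 2 σ bonds, plus two π bonds, giving a steric number of 2, so it is sp.
C2 is sp: 2 σ bonds, plus two π bonds, 2 electron-density regions.
C3: 4 σ bonds — 4 electron domains, sp3.
C4: 4 σ bonds; 4 regions of electron density → sp3.
C5 is sp2: 3 σ bonds, plus one π bond, 3 electron-density regions.
C6 has 3 σ bonds, plus one π bond: steric number 3 → sp2.
C7 — 4 σ bonds. Steric number 4, so sp3.
C8 (4 σ bonds) has steric number 4: sp3.
C9 is sp2: 3 σ bonds, plus one π bond, 3 electron-density regions.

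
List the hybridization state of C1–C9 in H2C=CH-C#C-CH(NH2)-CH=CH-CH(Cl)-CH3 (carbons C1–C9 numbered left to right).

C1 has 3 σ bonds, plus one π bond: steric number 3 → sp2.
C2 has 3 σ bonds, plus one π bond: steric number 3 → sp2.
C3: 2 σ bonds, plus two π bonds — 2 electron domains, sp.
C4 has 2 σ bonds, plus two π bonds: steric number 2 → sp.
C5 has 4 σ bonds: steric number 4 → sp3.
C6 — 3 σ bonds, plus one π bond. Steric number 3, so sp2.
C7: 3 σ bonds, plus one π bond — 3 electron domains, sp2.
C8 has 4 σ bonds: steric number 4 → sp3.
C9 is sp3: 4 σ bonds, 4 electron-density regions.

C1 sp2, C2 sp2, C3 sp, C4 sp, C5 sp3, C6 sp2, C7 sp2, C8 sp3, C9 sp3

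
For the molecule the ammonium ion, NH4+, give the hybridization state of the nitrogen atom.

Four σ bonds, no lone pair → sp3, tetrahedral.

sp^3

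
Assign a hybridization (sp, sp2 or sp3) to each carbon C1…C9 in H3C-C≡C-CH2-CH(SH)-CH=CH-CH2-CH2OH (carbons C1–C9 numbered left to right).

C1 is sp3: 4 σ bonds, 4 electron-density regions.
C2: 2 σ bonds, plus two π bonds — 2 electron domains, sp.
C3 — 2 σ bonds, plus two π bonds. Steric number 2, so sp.
C4 is sp3: 4 σ bonds, 4 electron-density regions.
C5 — 4 σ bonds. Steric number 4, so sp3.
C6: 3 σ bonds, plus one π bond; 3 regions of electron density → sp2.
C7 — 3 σ bonds, plus one π bond. Steric number 3, so sp2.
C8 carries 4 σ bonds, giving a steric number of 4, so it is sp3.
C9 (4 σ bonds) has steric number 4: sp3.

C1 sp3, C2 sp, C3 sp, C4 sp3, C5 sp3, C6 sp2, C7 sp2, C8 sp3, C9 sp3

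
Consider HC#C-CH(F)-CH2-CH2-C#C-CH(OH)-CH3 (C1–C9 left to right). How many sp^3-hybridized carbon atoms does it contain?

5

C1: sp
C2: sp
C3: sp3 ✓
C4: sp3 ✓
C5: sp3 ✓
C6: sp
C7: sp
C8: sp3 ✓
C9: sp3 ✓
C3, C4, C5, C8, C9 → 5 sp3 carbons.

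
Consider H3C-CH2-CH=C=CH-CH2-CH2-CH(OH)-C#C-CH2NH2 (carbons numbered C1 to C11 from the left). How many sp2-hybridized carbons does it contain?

2

C1: sp3
C2: sp3
C3: sp2 ✓
C4: sp
C5: sp2 ✓
C6: sp3
C7: sp3
C8: sp3
C9: sp
C10: sp
C11: sp3
C3, C5 → 2 sp2 carbons.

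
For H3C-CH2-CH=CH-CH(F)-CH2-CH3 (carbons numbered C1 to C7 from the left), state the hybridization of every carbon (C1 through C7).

C1 sp3, C2 sp3, C3 sp2, C4 sp2, C5 sp3, C6 sp3, C7 sp3

C1 carries 4 σ bonds, giving a steric number of 4, so it is sp3.
C2: 4 σ bonds — 4 electron domains, sp3.
C3 has 3 σ bonds, plus one π bond: steric number 3 → sp2.
C4 — 3 σ bonds, plus one π bond. Steric number 3, so sp2.
C5: 4 σ bonds — 4 electron domains, sp3.
C6 has 4 σ bonds: steric number 4 → sp3.
C7 — 4 σ bonds. Steric number 4, so sp3.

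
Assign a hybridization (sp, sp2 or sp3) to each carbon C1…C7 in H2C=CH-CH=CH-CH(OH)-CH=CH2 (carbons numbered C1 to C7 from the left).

C1 sp2, C2 sp2, C3 sp2, C4 sp2, C5 sp3, C6 sp2, C7 sp2

C1 — 3 σ bonds, plus one π bond. Steric number 3, so sp2.
C2 carries 3 σ bonds, plus one π bond, giving a steric number of 3, so it is sp2.
C3 carries 3 σ bonds, plus one π bond, giving a steric number of 3, so it is sp2.
C4 is sp2: 3 σ bonds, plus one π bond, 3 electron-density regions.
C5 is sp3: 4 σ bonds, 4 electron-density regions.
C6 — 3 σ bonds, plus one π bond. Steric number 3, so sp2.
C7: 3 σ bonds, plus one π bond — 3 electron domains, sp2.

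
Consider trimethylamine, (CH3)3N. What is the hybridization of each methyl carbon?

Each methyl carbon carries 4 σ bonds, giving a steric number of 4, so it is sp3.

sp^3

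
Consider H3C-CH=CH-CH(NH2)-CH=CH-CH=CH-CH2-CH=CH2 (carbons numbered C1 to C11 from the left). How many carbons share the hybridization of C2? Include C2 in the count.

8

C2 is sp2 (one π bond).
C1: sp3
C2: sp2 ✓
C3: sp2 ✓
C4: sp3
C5: sp2 ✓
C6: sp2 ✓
C7: sp2 ✓
C8: sp2 ✓
C9: sp3
C10: sp2 ✓
C11: sp2 ✓
8 carbons are sp2.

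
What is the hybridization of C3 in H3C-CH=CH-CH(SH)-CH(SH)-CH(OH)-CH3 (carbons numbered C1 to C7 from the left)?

sp²

C3: 3 σ bonds, plus one π bond — 3 electron domains, sp2.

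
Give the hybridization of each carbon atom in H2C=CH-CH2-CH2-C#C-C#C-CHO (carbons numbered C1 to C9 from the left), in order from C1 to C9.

C1: 3 σ bonds, plus one π bond; 3 regions of electron density → sp2.
C2 carries 3 σ bonds, plus one π bond, giving a steric number of 3, so it is sp2.
C3 — 4 σ bonds. Steric number 4, so sp3.
C4 (4 σ bonds) has steric number 4: sp3.
C5 is sp: 2 σ bonds, plus two π bonds, 2 electron-density regions.
C6 — 2 σ bonds, plus two π bonds. Steric number 2, so sp.
C7: 2 σ bonds, plus two π bonds — 2 electron domains, sp.
C8 carries 2 σ bonds, plus two π bonds, giving a steric number of 2, so it is sp.
C9 — 3 σ bonds, plus one π bond. Steric number 3, so sp2.

C1 sp2, C2 sp2, C3 sp3, C4 sp3, C5 sp, C6 sp, C7 sp, C8 sp, C9 sp2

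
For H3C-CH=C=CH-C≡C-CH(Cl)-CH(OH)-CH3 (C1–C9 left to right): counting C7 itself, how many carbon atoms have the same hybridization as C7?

C7 is sp3 (only σ bonds).
C1: sp3 ✓
C2: sp2
C3: sp
C4: sp2
C5: sp
C6: sp
C7: sp3 ✓
C8: sp3 ✓
C9: sp3 ✓
4 carbons are sp3.

4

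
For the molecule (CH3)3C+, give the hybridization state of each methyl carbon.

sp³

Each methyl carbon (4 σ bonds) has steric number 4: sp3.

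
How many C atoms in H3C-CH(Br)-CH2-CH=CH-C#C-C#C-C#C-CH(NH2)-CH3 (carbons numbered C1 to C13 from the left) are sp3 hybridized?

C1: sp3 ✓
C2: sp3 ✓
C3: sp3 ✓
C4: sp2
C5: sp2
C6: sp
C7: sp
C8: sp
C9: sp
C10: sp
C11: sp
C12: sp3 ✓
C13: sp3 ✓
C1, C2, C3, C12, C13 → 5 sp3 carbons.

5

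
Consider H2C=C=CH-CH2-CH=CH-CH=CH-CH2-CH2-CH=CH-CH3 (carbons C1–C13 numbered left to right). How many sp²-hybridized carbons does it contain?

C1: sp2 ✓
C2: sp
C3: sp2 ✓
C4: sp3
C5: sp2 ✓
C6: sp2 ✓
C7: sp2 ✓
C8: sp2 ✓
C9: sp3
C10: sp3
C11: sp2 ✓
C12: sp2 ✓
C13: sp3
C1, C3, C5, C6, C7, C8, C11, C12 → 8 sp2 carbons.

8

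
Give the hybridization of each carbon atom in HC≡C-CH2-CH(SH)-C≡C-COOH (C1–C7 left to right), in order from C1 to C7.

C1 is sp: 2 σ bonds, plus two π bonds, 2 electron-density regions.
C2 — 2 σ bonds, plus two π bonds. Steric number 2, so sp.
C3: 4 σ bonds — 4 electron domains, sp3.
C4: 4 σ bonds; 4 regions of electron density → sp3.
C5 (2 σ bonds, plus two π bonds) has steric number 2: sp.
C6 is sp: 2 σ bonds, plus two π bonds, 2 electron-density regions.
C7: 3 σ bonds, plus one π bond; 3 regions of electron density → sp2.

C1 sp, C2 sp, C3 sp3, C4 sp3, C5 sp, C6 sp, C7 sp2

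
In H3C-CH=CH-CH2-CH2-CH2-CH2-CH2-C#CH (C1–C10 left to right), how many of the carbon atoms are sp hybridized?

C1: sp3
C2: sp2
C3: sp2
C4: sp3
C5: sp3
C6: sp3
C7: sp3
C8: sp3
C9: sp ✓
C10: sp ✓
C9, C10 → 2 sp carbons.

2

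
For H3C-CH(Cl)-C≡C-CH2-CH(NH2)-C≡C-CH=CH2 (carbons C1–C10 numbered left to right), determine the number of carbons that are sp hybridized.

4

C1: sp3
C2: sp3
C3: sp ✓
C4: sp ✓
C5: sp3
C6: sp3
C7: sp ✓
C8: sp ✓
C9: sp2
C10: sp2
C3, C4, C7, C8 → 4 sp carbons.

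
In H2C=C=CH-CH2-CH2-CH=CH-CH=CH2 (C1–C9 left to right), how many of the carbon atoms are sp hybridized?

1

C1: sp2
C2: sp ✓
C3: sp2
C4: sp3
C5: sp3
C6: sp2
C7: sp2
C8: sp2
C9: sp2
C2 → 1 sp carbon.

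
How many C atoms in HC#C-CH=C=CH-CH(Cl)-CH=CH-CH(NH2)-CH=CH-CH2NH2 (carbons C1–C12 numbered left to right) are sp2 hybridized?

6

C1: sp
C2: sp
C3: sp2 ✓
C4: sp
C5: sp2 ✓
C6: sp3
C7: sp2 ✓
C8: sp2 ✓
C9: sp3
C10: sp2 ✓
C11: sp2 ✓
C12: sp3
C3, C5, C7, C8, C10, C11 → 6 sp2 carbons.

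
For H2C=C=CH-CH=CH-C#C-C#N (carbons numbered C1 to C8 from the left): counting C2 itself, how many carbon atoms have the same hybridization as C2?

4

C2 is sp (two π bonds).
C1: sp2
C2: sp ✓
C3: sp2
C4: sp2
C5: sp2
C6: sp ✓
C7: sp ✓
C8: sp ✓
4 carbons are sp.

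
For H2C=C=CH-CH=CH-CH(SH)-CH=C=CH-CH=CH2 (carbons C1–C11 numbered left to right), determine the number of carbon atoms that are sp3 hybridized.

C1: sp2
C2: sp
C3: sp2
C4: sp2
C5: sp2
C6: sp3 ✓
C7: sp2
C8: sp
C9: sp2
C10: sp2
C11: sp2
C6 → 1 sp3 carbon.

1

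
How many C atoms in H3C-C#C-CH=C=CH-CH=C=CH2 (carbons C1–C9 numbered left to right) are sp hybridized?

C1: sp3
C2: sp ✓
C3: sp ✓
C4: sp2
C5: sp ✓
C6: sp2
C7: sp2
C8: sp ✓
C9: sp2
C2, C3, C5, C8 → 4 sp carbons.

4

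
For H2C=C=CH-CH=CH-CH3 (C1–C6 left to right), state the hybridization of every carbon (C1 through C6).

C1 carries 3 σ bonds, plus one π bond, giving a steric number of 3, so it is sp2.
C2 carries 2 σ bonds, plus two π bonds, giving a steric number of 2, so it is sp.
C3 has 3 σ bonds, plus one π bond: steric number 3 → sp2.
C4: 3 σ bonds, plus one π bond — 3 electron domains, sp2.
C5 (3 σ bonds, plus one π bond) has steric number 3: sp2.
C6 — 4 σ bonds. Steric number 4, so sp3.

C1 sp2, C2 sp, C3 sp2, C4 sp2, C5 sp2, C6 sp3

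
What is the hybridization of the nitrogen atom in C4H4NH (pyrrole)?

N has three σ bonds; its lone pair occupies the p orbital and is part of the aromatic π system, so N is sp2 (not the sp3 a naive steric count of 4 would give).

sp2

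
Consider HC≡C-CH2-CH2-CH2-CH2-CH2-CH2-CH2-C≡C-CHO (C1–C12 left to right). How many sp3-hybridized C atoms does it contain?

C1: sp
C2: sp
C3: sp3 ✓
C4: sp3 ✓
C5: sp3 ✓
C6: sp3 ✓
C7: sp3 ✓
C8: sp3 ✓
C9: sp3 ✓
C10: sp
C11: sp
C12: sp2
C3, C4, C5, C6, C7, C8, C9 → 7 sp3 carbons.

7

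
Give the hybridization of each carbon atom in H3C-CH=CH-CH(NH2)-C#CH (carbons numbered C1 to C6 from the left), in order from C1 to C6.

C1 (4 σ bonds) has steric number 4: sp3.
C2: 3 σ bonds, plus one π bond — 3 electron domains, sp2.
C3: 3 σ bonds, plus one π bond; 3 regions of electron density → sp2.
C4 carries 4 σ bonds, giving a steric number of 4, so it is sp3.
C5: 2 σ bonds, plus two π bonds — 2 electron domains, sp.
C6 has 2 σ bonds, plus two π bonds: steric number 2 → sp.

C1 sp3, C2 sp2, C3 sp2, C4 sp3, C5 sp, C6 sp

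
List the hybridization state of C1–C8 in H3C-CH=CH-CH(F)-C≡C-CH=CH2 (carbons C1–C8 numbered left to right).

C1 — 4 σ bonds. Steric number 4, so sp3.
C2 — 3 σ bonds, plus one π bond. Steric number 3, so sp2.
C3 is sp2: 3 σ bonds, plus one π bond, 3 electron-density regions.
C4: 4 σ bonds; 4 regions of electron density → sp3.
C5 carries 2 σ bonds, plus two π bonds, giving a steric number of 2, so it is sp.
C6: 2 σ bonds, plus two π bonds — 2 electron domains, sp.
C7: 3 σ bonds, plus one π bond — 3 electron domains, sp2.
C8 is sp2: 3 σ bonds, plus one π bond, 3 electron-density regions.

C1 sp3, C2 sp2, C3 sp2, C4 sp3, C5 sp, C6 sp, C7 sp2, C8 sp2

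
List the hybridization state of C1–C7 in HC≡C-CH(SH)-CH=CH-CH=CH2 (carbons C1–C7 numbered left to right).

C1 sp, C2 sp, C3 sp3, C4 sp2, C5 sp2, C6 sp2, C7 sp2

C1: 2 σ bonds, plus two π bonds; 2 regions of electron density → sp.
C2 carries 2 σ bonds, plus two π bonds, giving a steric number of 2, so it is sp.
C3: 4 σ bonds — 4 electron domains, sp3.
C4 — 3 σ bonds, plus one π bond. Steric number 3, so sp2.
C5 is sp2: 3 σ bonds, plus one π bond, 3 electron-density regions.
C6 is sp2: 3 σ bonds, plus one π bond, 3 electron-density regions.
C7 carries 3 σ bonds, plus one π bond, giving a steric number of 3, so it is sp2.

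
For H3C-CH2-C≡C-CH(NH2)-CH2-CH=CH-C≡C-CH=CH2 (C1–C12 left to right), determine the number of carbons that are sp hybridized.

4

C1: sp3
C2: sp3
C3: sp ✓
C4: sp ✓
C5: sp3
C6: sp3
C7: sp2
C8: sp2
C9: sp ✓
C10: sp ✓
C11: sp2
C12: sp2
C3, C4, C9, C10 → 4 sp carbons.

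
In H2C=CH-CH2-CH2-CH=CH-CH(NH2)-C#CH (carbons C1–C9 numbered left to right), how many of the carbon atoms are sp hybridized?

2

C1: sp2
C2: sp2
C3: sp3
C4: sp3
C5: sp2
C6: sp2
C7: sp3
C8: sp ✓
C9: sp ✓
C8, C9 → 2 sp carbons.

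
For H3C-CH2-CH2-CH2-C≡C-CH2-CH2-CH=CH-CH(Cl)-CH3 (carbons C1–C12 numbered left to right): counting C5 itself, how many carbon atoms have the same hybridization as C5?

2

C5 is sp (two π bonds).
C1: sp3
C2: sp3
C3: sp3
C4: sp3
C5: sp ✓
C6: sp ✓
C7: sp3
C8: sp3
C9: sp2
C10: sp2
C11: sp3
C12: sp3
2 carbons are sp.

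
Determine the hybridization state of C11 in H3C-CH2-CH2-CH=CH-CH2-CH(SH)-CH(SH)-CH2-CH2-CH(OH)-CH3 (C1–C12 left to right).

sp^3

C11 carries 4 σ bonds, giving a steric number of 4, so it is sp3.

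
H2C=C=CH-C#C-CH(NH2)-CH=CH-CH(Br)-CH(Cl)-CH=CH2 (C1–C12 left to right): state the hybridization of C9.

sp^3

C9 is sp3: 4 σ bonds, 4 electron-density regions.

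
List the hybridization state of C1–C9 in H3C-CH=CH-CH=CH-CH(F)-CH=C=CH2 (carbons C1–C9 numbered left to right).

C1 sp3, C2 sp2, C3 sp2, C4 sp2, C5 sp2, C6 sp3, C7 sp2, C8 sp, C9 sp2

C1: 4 σ bonds; 4 regions of electron density → sp3.
C2: 3 σ bonds, plus one π bond; 3 regions of electron density → sp2.
C3 carries 3 σ bonds, plus one π bond, giving a steric number of 3, so it is sp2.
C4: 3 σ bonds, plus one π bond — 3 electron domains, sp2.
C5: 3 σ bonds, plus one π bond; 3 regions of electron density → sp2.
C6 is sp3: 4 σ bonds, 4 electron-density regions.
C7: 3 σ bonds, plus one π bond — 3 electron domains, sp2.
C8 has 2 σ bonds, plus two π bonds: steric number 2 → sp.
C9 carries 3 σ bonds, plus one π bond, giving a steric number of 3, so it is sp2.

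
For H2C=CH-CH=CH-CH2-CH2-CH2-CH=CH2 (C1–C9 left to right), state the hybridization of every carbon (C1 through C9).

C1: 3 σ bonds, plus one π bond; 3 regions of electron density → sp2.
C2 is sp2: 3 σ bonds, plus one π bond, 3 electron-density regions.
C3: 3 σ bonds, plus one π bond — 3 electron domains, sp2.
C4 is sp2: 3 σ bonds, plus one π bond, 3 electron-density regions.
C5 has 4 σ bonds: steric number 4 → sp3.
C6: 4 σ bonds — 4 electron domains, sp3.
C7 — 4 σ bonds. Steric number 4, so sp3.
C8 is sp2: 3 σ bonds, plus one π bond, 3 electron-density regions.
C9: 3 σ bonds, plus one π bond — 3 electron domains, sp2.

C1 sp2, C2 sp2, C3 sp2, C4 sp2, C5 sp3, C6 sp3, C7 sp3, C8 sp2, C9 sp2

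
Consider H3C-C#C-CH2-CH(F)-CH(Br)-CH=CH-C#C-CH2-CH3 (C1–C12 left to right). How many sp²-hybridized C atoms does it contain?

C1: sp3
C2: sp
C3: sp
C4: sp3
C5: sp3
C6: sp3
C7: sp2 ✓
C8: sp2 ✓
C9: sp
C10: sp
C11: sp3
C12: sp3
C7, C8 → 2 sp2 carbons.

2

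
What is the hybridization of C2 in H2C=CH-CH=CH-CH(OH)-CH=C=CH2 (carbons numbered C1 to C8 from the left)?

sp2

C2: 3 σ bonds, plus one π bond; 3 regions of electron density → sp2.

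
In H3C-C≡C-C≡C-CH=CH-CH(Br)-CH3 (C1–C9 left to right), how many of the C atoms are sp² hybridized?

2

C1: sp3
C2: sp
C3: sp
C4: sp
C5: sp
C6: sp2 ✓
C7: sp2 ✓
C8: sp3
C9: sp3
C6, C7 → 2 sp2 carbons.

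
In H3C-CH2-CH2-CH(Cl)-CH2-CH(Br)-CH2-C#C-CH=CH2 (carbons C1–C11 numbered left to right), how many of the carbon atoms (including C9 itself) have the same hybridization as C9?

2

C9 is sp (two π bonds).
C1: sp3
C2: sp3
C3: sp3
C4: sp3
C5: sp3
C6: sp3
C7: sp3
C8: sp ✓
C9: sp ✓
C10: sp2
C11: sp2
2 carbons are sp.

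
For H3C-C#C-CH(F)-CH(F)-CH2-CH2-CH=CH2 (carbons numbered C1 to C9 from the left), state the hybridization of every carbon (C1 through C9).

C1 is sp3: 4 σ bonds, 4 electron-density regions.
C2 is sp: 2 σ bonds, plus two π bonds, 2 electron-density regions.
C3 has 2 σ bonds, plus two π bonds: steric number 2 → sp.
C4: 4 σ bonds — 4 electron domains, sp3.
C5 carries 4 σ bonds, giving a steric number of 4, so it is sp3.
C6 is sp3: 4 σ bonds, 4 electron-density regions.
C7: 4 σ bonds — 4 electron domains, sp3.
C8 is sp2: 3 σ bonds, plus one π bond, 3 electron-density regions.
C9 is sp2: 3 σ bonds, plus one π bond, 3 electron-density regions.

C1 sp3, C2 sp, C3 sp, C4 sp3, C5 sp3, C6 sp3, C7 sp3, C8 sp2, C9 sp2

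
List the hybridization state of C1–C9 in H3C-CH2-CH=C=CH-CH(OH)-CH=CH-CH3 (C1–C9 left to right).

C1: 4 σ bonds; 4 regions of electron density → sp3.
C2: 4 σ bonds — 4 electron domains, sp3.
C3: 3 σ bonds, plus one π bond; 3 regions of electron density → sp2.
C4 — 2 σ bonds, plus two π bonds. Steric number 2, so sp.
C5 (3 σ bonds, plus one π bond) has steric number 3: sp2.
C6 carries 4 σ bonds, giving a steric number of 4, so it is sp3.
C7 (3 σ bonds, plus one π bond) has steric number 3: sp2.
C8 carries 3 σ bonds, plus one π bond, giving a steric number of 3, so it is sp2.
C9 carries 4 σ bonds, giving a steric number of 4, so it is sp3.

C1 sp3, C2 sp3, C3 sp2, C4 sp, C5 sp2, C6 sp3, C7 sp2, C8 sp2, C9 sp3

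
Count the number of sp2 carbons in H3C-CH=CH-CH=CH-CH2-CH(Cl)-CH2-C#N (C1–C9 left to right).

C1: sp3
C2: sp2 ✓
C3: sp2 ✓
C4: sp2 ✓
C5: sp2 ✓
C6: sp3
C7: sp3
C8: sp3
C9: sp
C2, C3, C4, C5 → 4 sp2 carbons.

4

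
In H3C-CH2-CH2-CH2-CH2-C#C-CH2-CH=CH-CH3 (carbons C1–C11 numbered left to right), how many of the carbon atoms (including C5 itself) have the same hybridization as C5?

C5 is sp3 (only σ bonds).
C1: sp3 ✓
C2: sp3 ✓
C3: sp3 ✓
C4: sp3 ✓
C5: sp3 ✓
C6: sp
C7: sp
C8: sp3 ✓
C9: sp2
C10: sp2
C11: sp3 ✓
7 carbons are sp3.

7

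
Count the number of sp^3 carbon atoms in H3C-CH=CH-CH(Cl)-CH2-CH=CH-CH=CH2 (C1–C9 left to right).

3

C1: sp3 ✓
C2: sp2
C3: sp2
C4: sp3 ✓
C5: sp3 ✓
C6: sp2
C7: sp2
C8: sp2
C9: sp2
C1, C4, C5 → 3 sp3 carbons.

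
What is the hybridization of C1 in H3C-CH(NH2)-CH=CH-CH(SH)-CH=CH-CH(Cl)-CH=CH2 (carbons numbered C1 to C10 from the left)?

sp³

C1 is sp3: 4 σ bonds, 4 electron-density regions.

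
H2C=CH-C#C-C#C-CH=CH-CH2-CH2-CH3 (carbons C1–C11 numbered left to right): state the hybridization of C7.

sp²

C7 has 3 σ bonds, plus one π bond: steric number 3 → sp2.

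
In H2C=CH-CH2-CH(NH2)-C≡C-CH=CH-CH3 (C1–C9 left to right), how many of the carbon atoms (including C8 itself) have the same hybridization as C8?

C8 is sp2 (one π bond).
C1: sp2 ✓
C2: sp2 ✓
C3: sp3
C4: sp3
C5: sp
C6: sp
C7: sp2 ✓
C8: sp2 ✓
C9: sp3
4 carbons are sp2.

4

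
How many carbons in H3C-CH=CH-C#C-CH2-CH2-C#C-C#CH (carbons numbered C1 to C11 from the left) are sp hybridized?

C1: sp3
C2: sp2
C3: sp2
C4: sp ✓
C5: sp ✓
C6: sp3
C7: sp3
C8: sp ✓
C9: sp ✓
C10: sp ✓
C11: sp ✓
C4, C5, C8, C9, C10, C11 → 6 sp carbons.

6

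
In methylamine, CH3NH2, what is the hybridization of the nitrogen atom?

sp³

Three σ bonds + one lone pair = steric number 4 → sp3.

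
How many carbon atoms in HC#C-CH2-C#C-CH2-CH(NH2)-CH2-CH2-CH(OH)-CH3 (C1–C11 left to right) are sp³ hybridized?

7

C1: sp
C2: sp
C3: sp3 ✓
C4: sp
C5: sp
C6: sp3 ✓
C7: sp3 ✓
C8: sp3 ✓
C9: sp3 ✓
C10: sp3 ✓
C11: sp3 ✓
C3, C6, C7, C8, C9, C10, C11 → 7 sp3 carbons.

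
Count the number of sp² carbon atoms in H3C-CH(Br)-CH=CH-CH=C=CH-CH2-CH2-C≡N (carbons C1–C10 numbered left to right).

4

C1: sp3
C2: sp3
C3: sp2 ✓
C4: sp2 ✓
C5: sp2 ✓
C6: sp
C7: sp2 ✓
C8: sp3
C9: sp3
C10: sp
C3, C4, C5, C7 → 4 sp2 carbons.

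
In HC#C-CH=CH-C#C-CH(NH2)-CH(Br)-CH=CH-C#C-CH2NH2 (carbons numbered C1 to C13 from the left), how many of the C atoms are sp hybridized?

6

C1: sp ✓
C2: sp ✓
C3: sp2
C4: sp2
C5: sp ✓
C6: sp ✓
C7: sp3
C8: sp3
C9: sp2
C10: sp2
C11: sp ✓
C12: sp ✓
C13: sp3
C1, C2, C5, C6, C11, C12 → 6 sp carbons.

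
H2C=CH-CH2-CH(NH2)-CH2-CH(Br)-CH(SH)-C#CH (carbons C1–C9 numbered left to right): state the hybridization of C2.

C2 (3 σ bonds, plus one π bond) has steric number 3: sp2.

sp2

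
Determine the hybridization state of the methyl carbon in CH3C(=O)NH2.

The methyl carbon: 4 σ bonds — 4 electron domains, sp3.

sp3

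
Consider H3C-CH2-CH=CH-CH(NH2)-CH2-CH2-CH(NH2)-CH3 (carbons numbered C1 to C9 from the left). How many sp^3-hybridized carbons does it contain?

7

C1: sp3 ✓
C2: sp3 ✓
C3: sp2
C4: sp2
C5: sp3 ✓
C6: sp3 ✓
C7: sp3 ✓
C8: sp3 ✓
C9: sp3 ✓
C1, C2, C5, C6, C7, C8, C9 → 7 sp3 carbons.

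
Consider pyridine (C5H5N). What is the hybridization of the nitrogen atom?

N has two σ bonds and one lone pair in the ring plane (steric number 3 → sp2); its p orbital contributes one electron to the aromatic π system via the C=N double bond.

sp²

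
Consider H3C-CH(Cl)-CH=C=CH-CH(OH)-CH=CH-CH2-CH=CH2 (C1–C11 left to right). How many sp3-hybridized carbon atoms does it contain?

C1: sp3 ✓
C2: sp3 ✓
C3: sp2
C4: sp
C5: sp2
C6: sp3 ✓
C7: sp2
C8: sp2
C9: sp3 ✓
C10: sp2
C11: sp2
C1, C2, C6, C9 → 4 sp3 carbons.

4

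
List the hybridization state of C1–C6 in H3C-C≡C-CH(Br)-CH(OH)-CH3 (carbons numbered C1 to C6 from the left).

C1 (4 σ bonds) has steric number 4: sp3.
C2 carries 2 σ bonds, plus two π bonds, giving a steric number of 2, so it is sp.
C3 (2 σ bonds, plus two π bonds) has steric number 2: sp.
C4: 4 σ bonds; 4 regions of electron density → sp3.
C5: 4 σ bonds; 4 regions of electron density → sp3.
C6 has 4 σ bonds: steric number 4 → sp3.

C1 sp3, C2 sp, C3 sp, C4 sp3, C5 sp3, C6 sp3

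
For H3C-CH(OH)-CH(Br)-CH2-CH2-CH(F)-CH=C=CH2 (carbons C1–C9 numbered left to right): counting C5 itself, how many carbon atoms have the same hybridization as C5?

C5 is sp3 (only σ bonds).
C1: sp3 ✓
C2: sp3 ✓
C3: sp3 ✓
C4: sp3 ✓
C5: sp3 ✓
C6: sp3 ✓
C7: sp2
C8: sp
C9: sp2
6 carbons are sp3.

6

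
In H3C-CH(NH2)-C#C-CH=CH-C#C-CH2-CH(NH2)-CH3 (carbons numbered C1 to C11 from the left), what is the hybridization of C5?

sp2

C5 — 3 σ bonds, plus one π bond. Steric number 3, so sp2.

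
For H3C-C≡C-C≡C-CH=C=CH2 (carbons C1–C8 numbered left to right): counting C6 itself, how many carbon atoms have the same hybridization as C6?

2

C6 is sp2 (one π bond).
C1: sp3
C2: sp
C3: sp
C4: sp
C5: sp
C6: sp2 ✓
C7: sp
C8: sp2 ✓
2 carbons are sp2.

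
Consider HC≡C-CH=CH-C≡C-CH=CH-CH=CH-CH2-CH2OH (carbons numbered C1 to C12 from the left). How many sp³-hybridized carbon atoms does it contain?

C1: sp
C2: sp
C3: sp2
C4: sp2
C5: sp
C6: sp
C7: sp2
C8: sp2
C9: sp2
C10: sp2
C11: sp3 ✓
C12: sp3 ✓
C11, C12 → 2 sp3 carbons.

2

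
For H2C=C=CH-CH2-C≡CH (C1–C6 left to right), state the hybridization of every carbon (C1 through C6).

C1: 3 σ bonds, plus one π bond; 3 regions of electron density → sp2.
C2 is sp: 2 σ bonds, plus two π bonds, 2 electron-density regions.
C3 (3 σ bonds, plus one π bond) has steric number 3: sp2.
C4 is sp3: 4 σ bonds, 4 electron-density regions.
C5 — 2 σ bonds, plus two π bonds. Steric number 2, so sp.
C6 (2 σ bonds, plus two π bonds) has steric number 2: sp.

C1 sp2, C2 sp, C3 sp2, C4 sp3, C5 sp, C6 sp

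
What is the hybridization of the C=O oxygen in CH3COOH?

The C=O oxygen (1 σ bond and 2 lone pairs, plus one π bond) has steric number 3: sp2.

sp^2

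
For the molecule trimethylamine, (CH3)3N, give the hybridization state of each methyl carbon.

Each methyl carbon: 4 σ bonds — 4 electron domains, sp3.

sp3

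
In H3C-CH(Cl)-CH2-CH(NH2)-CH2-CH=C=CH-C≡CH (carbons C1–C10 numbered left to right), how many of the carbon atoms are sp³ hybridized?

5

C1: sp3 ✓
C2: sp3 ✓
C3: sp3 ✓
C4: sp3 ✓
C5: sp3 ✓
C6: sp2
C7: sp
C8: sp2
C9: sp
C10: sp
C1, C2, C3, C4, C5 → 5 sp3 carbons.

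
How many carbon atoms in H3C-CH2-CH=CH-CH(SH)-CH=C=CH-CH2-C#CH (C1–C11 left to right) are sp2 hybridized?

4

C1: sp3
C2: sp3
C3: sp2 ✓
C4: sp2 ✓
C5: sp3
C6: sp2 ✓
C7: sp
C8: sp2 ✓
C9: sp3
C10: sp
C11: sp
C3, C4, C6, C8 → 4 sp2 carbons.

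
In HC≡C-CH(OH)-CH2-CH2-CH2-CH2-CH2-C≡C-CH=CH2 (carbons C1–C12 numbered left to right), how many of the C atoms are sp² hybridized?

C1: sp
C2: sp
C3: sp3
C4: sp3
C5: sp3
C6: sp3
C7: sp3
C8: sp3
C9: sp
C10: sp
C11: sp2 ✓
C12: sp2 ✓
C11, C12 → 2 sp2 carbons.

2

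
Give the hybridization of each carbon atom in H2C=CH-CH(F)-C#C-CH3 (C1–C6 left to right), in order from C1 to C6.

C1 sp2, C2 sp2, C3 sp3, C4 sp, C5 sp, C6 sp3

C1: 3 σ bonds, plus one π bond — 3 electron domains, sp2.
C2 has 3 σ bonds, plus one π bond: steric number 3 → sp2.
C3 has 4 σ bonds: steric number 4 → sp3.
C4 carries 2 σ bonds, plus two π bonds, giving a steric number of 2, so it is sp.
C5 — 2 σ bonds, plus two π bonds. Steric number 2, so sp.
C6: 4 σ bonds — 4 electron domains, sp3.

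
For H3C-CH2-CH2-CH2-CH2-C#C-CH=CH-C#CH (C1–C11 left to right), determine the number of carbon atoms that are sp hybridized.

4

C1: sp3
C2: sp3
C3: sp3
C4: sp3
C5: sp3
C6: sp ✓
C7: sp ✓
C8: sp2
C9: sp2
C10: sp ✓
C11: sp ✓
C6, C7, C10, C11 → 4 sp carbons.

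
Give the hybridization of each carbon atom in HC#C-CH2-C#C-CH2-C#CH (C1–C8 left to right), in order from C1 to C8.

C1 sp, C2 sp, C3 sp3, C4 sp, C5 sp, C6 sp3, C7 sp, C8 sp

C1 carries 2 σ bonds, plus two π bonds, giving a steric number of 2, so it is sp.
C2 (2 σ bonds, plus two π bonds) has steric number 2: sp.
C3: 4 σ bonds; 4 regions of electron density → sp3.
C4 carries 2 σ bonds, plus two π bonds, giving a steric number of 2, so it is sp.
C5 — 2 σ bonds, plus two π bonds. Steric number 2, so sp.
C6: 4 σ bonds — 4 electron domains, sp3.
C7 (2 σ bonds, plus two π bonds) has steric number 2: sp.
C8 — 2 σ bonds, plus two π bonds. Steric number 2, so sp.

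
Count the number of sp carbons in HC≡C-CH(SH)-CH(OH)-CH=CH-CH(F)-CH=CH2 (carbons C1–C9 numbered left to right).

C1: sp ✓
C2: sp ✓
C3: sp3
C4: sp3
C5: sp2
C6: sp2
C7: sp3
C8: sp2
C9: sp2
C1, C2 → 2 sp carbons.

2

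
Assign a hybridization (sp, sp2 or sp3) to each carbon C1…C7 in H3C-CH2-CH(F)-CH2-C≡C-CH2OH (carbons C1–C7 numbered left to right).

C1: 4 σ bonds; 4 regions of electron density → sp3.
C2 — 4 σ bonds. Steric number 4, so sp3.
C3: 4 σ bonds; 4 regions of electron density → sp3.
C4 — 4 σ bonds. Steric number 4, so sp3.
C5 has 2 σ bonds, plus two π bonds: steric number 2 → sp.
C6: 2 σ bonds, plus two π bonds — 2 electron domains, sp.
C7 is sp3: 4 σ bonds, 4 electron-density regions.

C1 sp3, C2 sp3, C3 sp3, C4 sp3, C5 sp, C6 sp, C7 sp3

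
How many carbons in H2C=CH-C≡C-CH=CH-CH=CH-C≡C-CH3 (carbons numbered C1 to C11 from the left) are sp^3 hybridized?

C1: sp2
C2: sp2
C3: sp
C4: sp
C5: sp2
C6: sp2
C7: sp2
C8: sp2
C9: sp
C10: sp
C11: sp3 ✓
C11 → 1 sp3 carbon.

1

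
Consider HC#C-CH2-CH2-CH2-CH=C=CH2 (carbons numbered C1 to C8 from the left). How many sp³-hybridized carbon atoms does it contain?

3

C1: sp
C2: sp
C3: sp3 ✓
C4: sp3 ✓
C5: sp3 ✓
C6: sp2
C7: sp
C8: sp2
C3, C4, C5 → 3 sp3 carbons.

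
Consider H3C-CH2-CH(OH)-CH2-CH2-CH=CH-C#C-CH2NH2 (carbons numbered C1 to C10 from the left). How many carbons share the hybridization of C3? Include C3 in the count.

C3 is sp3 (only σ bonds).
C1: sp3 ✓
C2: sp3 ✓
C3: sp3 ✓
C4: sp3 ✓
C5: sp3 ✓
C6: sp2
C7: sp2
C8: sp
C9: sp
C10: sp3 ✓
6 carbons are sp3.

6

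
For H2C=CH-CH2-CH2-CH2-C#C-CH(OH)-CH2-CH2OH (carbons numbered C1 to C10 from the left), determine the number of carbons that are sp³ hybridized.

6

C1: sp2
C2: sp2
C3: sp3 ✓
C4: sp3 ✓
C5: sp3 ✓
C6: sp
C7: sp
C8: sp3 ✓
C9: sp3 ✓
C10: sp3 ✓
C3, C4, C5, C8, C9, C10 → 6 sp3 carbons.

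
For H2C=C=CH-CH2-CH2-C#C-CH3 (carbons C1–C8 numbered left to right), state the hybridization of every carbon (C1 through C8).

C1 sp2, C2 sp, C3 sp2, C4 sp3, C5 sp3, C6 sp, C7 sp, C8 sp3

C1: 3 σ bonds, plus one π bond; 3 regions of electron density → sp2.
C2 (2 σ bonds, plus two π bonds) has steric number 2: sp.
C3: 3 σ bonds, plus one π bond — 3 electron domains, sp2.
C4 has 4 σ bonds: steric number 4 → sp3.
C5 has 4 σ bonds: steric number 4 → sp3.
C6: 2 σ bonds, plus two π bonds — 2 electron domains, sp.
C7: 2 σ bonds, plus two π bonds; 2 regions of electron density → sp.
C8: 4 σ bonds; 4 regions of electron density → sp3.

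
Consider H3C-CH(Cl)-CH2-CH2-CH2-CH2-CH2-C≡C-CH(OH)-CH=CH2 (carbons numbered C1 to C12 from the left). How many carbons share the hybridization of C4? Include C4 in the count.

C4 is sp3 (only σ bonds).
C1: sp3 ✓
C2: sp3 ✓
C3: sp3 ✓
C4: sp3 ✓
C5: sp3 ✓
C6: sp3 ✓
C7: sp3 ✓
C8: sp
C9: sp
C10: sp3 ✓
C11: sp2
C12: sp2
8 carbons are sp3.

8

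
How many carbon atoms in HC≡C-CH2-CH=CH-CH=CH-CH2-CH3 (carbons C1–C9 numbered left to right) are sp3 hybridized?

3

C1: sp
C2: sp
C3: sp3 ✓
C4: sp2
C5: sp2
C6: sp2
C7: sp2
C8: sp3 ✓
C9: sp3 ✓
C3, C8, C9 → 3 sp3 carbons.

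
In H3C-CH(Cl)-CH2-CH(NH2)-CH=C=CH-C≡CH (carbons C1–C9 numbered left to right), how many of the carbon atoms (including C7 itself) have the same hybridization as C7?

2

C7 is sp2 (one π bond).
C1: sp3
C2: sp3
C3: sp3
C4: sp3
C5: sp2 ✓
C6: sp
C7: sp2 ✓
C8: sp
C9: sp
2 carbons are sp2.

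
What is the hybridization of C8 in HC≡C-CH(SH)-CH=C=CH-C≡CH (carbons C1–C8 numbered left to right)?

sp

C8 has 2 σ bonds, plus two π bonds: steric number 2 → sp.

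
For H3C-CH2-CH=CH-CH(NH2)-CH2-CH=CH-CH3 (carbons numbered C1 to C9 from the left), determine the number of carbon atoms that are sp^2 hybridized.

C1: sp3
C2: sp3
C3: sp2 ✓
C4: sp2 ✓
C5: sp3
C6: sp3
C7: sp2 ✓
C8: sp2 ✓
C9: sp3
C3, C4, C7, C8 → 4 sp2 carbons.

4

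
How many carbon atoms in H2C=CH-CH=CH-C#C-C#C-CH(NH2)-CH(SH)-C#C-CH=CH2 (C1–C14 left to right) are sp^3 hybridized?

2

C1: sp2
C2: sp2
C3: sp2
C4: sp2
C5: sp
C6: sp
C7: sp
C8: sp
C9: sp3 ✓
C10: sp3 ✓
C11: sp
C12: sp
C13: sp2
C14: sp2
C9, C10 → 2 sp3 carbons.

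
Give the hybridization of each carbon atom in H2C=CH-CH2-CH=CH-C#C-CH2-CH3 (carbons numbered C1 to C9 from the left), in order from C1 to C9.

C1 has 3 σ bonds, plus one π bond: steric number 3 → sp2.
C2 carries 3 σ bonds, plus one π bond, giving a steric number of 3, so it is sp2.
C3 (4 σ bonds) has steric number 4: sp3.
C4: 3 σ bonds, plus one π bond — 3 electron domains, sp2.
C5 carries 3 σ bonds, plus one π bond, giving a steric number of 3, so it is sp2.
C6: 2 σ bonds, plus two π bonds; 2 regions of electron density → sp.
C7 is sp: 2 σ bonds, plus two π bonds, 2 electron-density regions.
C8 — 4 σ bonds. Steric number 4, so sp3.
C9: 4 σ bonds — 4 electron domains, sp3.

C1 sp2, C2 sp2, C3 sp3, C4 sp2, C5 sp2, C6 sp, C7 sp, C8 sp3, C9 sp3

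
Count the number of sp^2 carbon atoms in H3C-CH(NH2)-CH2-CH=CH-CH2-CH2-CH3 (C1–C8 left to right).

2

C1: sp3
C2: sp3
C3: sp3
C4: sp2 ✓
C5: sp2 ✓
C6: sp3
C7: sp3
C8: sp3
C4, C5 → 2 sp2 carbons.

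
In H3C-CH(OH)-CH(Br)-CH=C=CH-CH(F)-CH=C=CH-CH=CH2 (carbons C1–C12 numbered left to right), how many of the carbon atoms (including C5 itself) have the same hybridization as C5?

C5 is sp (two π bonds).
C1: sp3
C2: sp3
C3: sp3
C4: sp2
C5: sp ✓
C6: sp2
C7: sp3
C8: sp2
C9: sp ✓
C10: sp2
C11: sp2
C12: sp2
2 carbons are sp.

2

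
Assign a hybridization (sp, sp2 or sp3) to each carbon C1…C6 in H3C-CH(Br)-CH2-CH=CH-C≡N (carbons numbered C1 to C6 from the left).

C1 sp3, C2 sp3, C3 sp3, C4 sp2, C5 sp2, C6 sp

C1 — 4 σ bonds. Steric number 4, so sp3.
C2: 4 σ bonds — 4 electron domains, sp3.
C3 has 4 σ bonds: steric number 4 → sp3.
C4 — 3 σ bonds, plus one π bond. Steric number 3, so sp2.
C5 (3 σ bonds, plus one π bond) has steric number 3: sp2.
C6: 2 σ bonds, plus two π bonds — 2 electron domains, sp.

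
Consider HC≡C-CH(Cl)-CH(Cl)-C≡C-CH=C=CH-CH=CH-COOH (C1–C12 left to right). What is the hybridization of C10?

C10 is sp2: 3 σ bonds, plus one π bond, 3 electron-density regions.

sp^2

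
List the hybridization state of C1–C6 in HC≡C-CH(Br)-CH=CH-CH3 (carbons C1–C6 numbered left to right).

C1: 2 σ bonds, plus two π bonds; 2 regions of electron density → sp.
C2 (2 σ bonds, plus two π bonds) has steric number 2: sp.
C3 carries 4 σ bonds, giving a steric number of 4, so it is sp3.
C4 carries 3 σ bonds, plus one π bond, giving a steric number of 3, so it is sp2.
C5 has 3 σ bonds, plus one π bond: steric number 3 → sp2.
C6: 4 σ bonds; 4 regions of electron density → sp3.

C1 sp, C2 sp, C3 sp3, C4 sp2, C5 sp2, C6 sp3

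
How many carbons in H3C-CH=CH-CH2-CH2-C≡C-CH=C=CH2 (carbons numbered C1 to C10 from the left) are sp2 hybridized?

4

C1: sp3
C2: sp2 ✓
C3: sp2 ✓
C4: sp3
C5: sp3
C6: sp
C7: sp
C8: sp2 ✓
C9: sp
C10: sp2 ✓
C2, C3, C8, C10 → 4 sp2 carbons.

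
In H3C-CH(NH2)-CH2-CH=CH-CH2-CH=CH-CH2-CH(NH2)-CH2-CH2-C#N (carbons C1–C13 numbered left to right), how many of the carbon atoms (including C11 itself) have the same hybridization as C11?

8

C11 is sp3 (only σ bonds).
C1: sp3 ✓
C2: sp3 ✓
C3: sp3 ✓
C4: sp2
C5: sp2
C6: sp3 ✓
C7: sp2
C8: sp2
C9: sp3 ✓
C10: sp3 ✓
C11: sp3 ✓
C12: sp3 ✓
C13: sp
8 carbons are sp3.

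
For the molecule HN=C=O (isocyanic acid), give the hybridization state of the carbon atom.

The carbon atom — 2 σ bonds, plus two π bonds. Steric number 2, so sp.

sp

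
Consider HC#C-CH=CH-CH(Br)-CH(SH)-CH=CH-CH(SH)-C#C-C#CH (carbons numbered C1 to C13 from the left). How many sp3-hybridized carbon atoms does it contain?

C1: sp
C2: sp
C3: sp2
C4: sp2
C5: sp3 ✓
C6: sp3 ✓
C7: sp2
C8: sp2
C9: sp3 ✓
C10: sp
C11: sp
C12: sp
C13: sp
C5, C6, C9 → 3 sp3 carbons.

3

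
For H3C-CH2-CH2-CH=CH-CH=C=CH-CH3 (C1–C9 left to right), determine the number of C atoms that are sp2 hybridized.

C1: sp3
C2: sp3
C3: sp3
C4: sp2 ✓
C5: sp2 ✓
C6: sp2 ✓
C7: sp
C8: sp2 ✓
C9: sp3
C4, C5, C6, C8 → 4 sp2 carbons.

4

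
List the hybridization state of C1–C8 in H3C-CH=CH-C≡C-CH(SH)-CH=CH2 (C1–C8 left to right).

C1 carries 4 σ bonds, giving a steric number of 4, so it is sp3.
C2 is sp2: 3 σ bonds, plus one π bond, 3 electron-density regions.
C3: 3 σ bonds, plus one π bond — 3 electron domains, sp2.
C4 (2 σ bonds, plus two π bonds) has steric number 2: sp.
C5: 2 σ bonds, plus two π bonds — 2 electron domains, sp.
C6: 4 σ bonds — 4 electron domains, sp3.
C7: 3 σ bonds, plus one π bond — 3 electron domains, sp2.
C8 is sp2: 3 σ bonds, plus one π bond, 3 electron-density regions.

C1 sp3, C2 sp2, C3 sp2, C4 sp, C5 sp, C6 sp3, C7 sp2, C8 sp2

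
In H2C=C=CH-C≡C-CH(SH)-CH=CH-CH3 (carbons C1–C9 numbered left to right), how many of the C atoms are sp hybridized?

C1: sp2
C2: sp ✓
C3: sp2
C4: sp ✓
C5: sp ✓
C6: sp3
C7: sp2
C8: sp2
C9: sp3
C2, C4, C5 → 3 sp carbons.

3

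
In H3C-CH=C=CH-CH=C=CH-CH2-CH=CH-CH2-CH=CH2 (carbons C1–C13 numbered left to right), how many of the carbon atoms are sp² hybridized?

C1: sp3
C2: sp2 ✓
C3: sp
C4: sp2 ✓
C5: sp2 ✓
C6: sp
C7: sp2 ✓
C8: sp3
C9: sp2 ✓
C10: sp2 ✓
C11: sp3
C12: sp2 ✓
C13: sp2 ✓
C2, C4, C5, C7, C9, C10, C12, C13 → 8 sp2 carbons.

8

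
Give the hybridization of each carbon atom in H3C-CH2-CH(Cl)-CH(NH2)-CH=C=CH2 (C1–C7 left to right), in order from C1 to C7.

C1 sp3, C2 sp3, C3 sp3, C4 sp3, C5 sp2, C6 sp, C7 sp2

C1: 4 σ bonds — 4 electron domains, sp3.
C2 has 4 σ bonds: steric number 4 → sp3.
C3: 4 σ bonds — 4 electron domains, sp3.
C4 — 4 σ bonds. Steric number 4, so sp3.
C5 has 3 σ bonds, plus one π bond: steric number 3 → sp2.
C6 (2 σ bonds, plus two π bonds) has steric number 2: sp.
C7 is sp2: 3 σ bonds, plus one π bond, 3 electron-density regions.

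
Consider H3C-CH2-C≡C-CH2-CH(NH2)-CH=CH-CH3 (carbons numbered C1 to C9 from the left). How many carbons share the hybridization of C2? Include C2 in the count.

C2 is sp3 (only σ bonds).
C1: sp3 ✓
C2: sp3 ✓
C3: sp
C4: sp
C5: sp3 ✓
C6: sp3 ✓
C7: sp2
C8: sp2
C9: sp3 ✓
5 carbons are sp3.

5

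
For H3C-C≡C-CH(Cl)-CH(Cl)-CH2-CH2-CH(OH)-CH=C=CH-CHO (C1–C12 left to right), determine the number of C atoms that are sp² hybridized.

C1: sp3
C2: sp
C3: sp
C4: sp3
C5: sp3
C6: sp3
C7: sp3
C8: sp3
C9: sp2 ✓
C10: sp
C11: sp2 ✓
C12: sp2 ✓
C9, C11, C12 → 3 sp2 carbons.

3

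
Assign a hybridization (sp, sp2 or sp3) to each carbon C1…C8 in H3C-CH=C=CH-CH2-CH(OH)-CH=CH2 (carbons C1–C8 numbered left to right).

C1 sp3, C2 sp2, C3 sp, C4 sp2, C5 sp3, C6 sp3, C7 sp2, C8 sp2

C1 has 4 σ bonds: steric number 4 → sp3.
C2 carries 3 σ bonds, plus one π bond, giving a steric number of 3, so it is sp2.
C3 carries 2 σ bonds, plus two π bonds, giving a steric number of 2, so it is sp.
C4: 3 σ bonds, plus one π bond; 3 regions of electron density → sp2.
C5: 4 σ bonds; 4 regions of electron density → sp3.
C6 — 4 σ bonds. Steric number 4, so sp3.
C7 carries 3 σ bonds, plus one π bond, giving a steric number of 3, so it is sp2.
C8 is sp2: 3 σ bonds, plus one π bond, 3 electron-density regions.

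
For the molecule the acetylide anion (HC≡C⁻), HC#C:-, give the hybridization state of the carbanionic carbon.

sp

One σ bond + one lone pair = steric number 2 → sp.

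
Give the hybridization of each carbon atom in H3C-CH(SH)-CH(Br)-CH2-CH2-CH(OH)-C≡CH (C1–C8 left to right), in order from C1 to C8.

C1 sp3, C2 sp3, C3 sp3, C4 sp3, C5 sp3, C6 sp3, C7 sp, C8 sp

C1 is sp3: 4 σ bonds, 4 electron-density regions.
C2 is sp3: 4 σ bonds, 4 electron-density regions.
C3: 4 σ bonds; 4 regions of electron density → sp3.
C4: 4 σ bonds; 4 regions of electron density → sp3.
C5 carries 4 σ bonds, giving a steric number of 4, so it is sp3.
C6 — 4 σ bonds. Steric number 4, so sp3.
C7 (2 σ bonds, plus two π bonds) has steric number 2: sp.
C8 has 2 σ bonds, plus two π bonds: steric number 2 → sp.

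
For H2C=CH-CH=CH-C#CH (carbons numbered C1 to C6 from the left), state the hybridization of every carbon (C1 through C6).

C1 — 3 σ bonds, plus one π bond. Steric number 3, so sp2.
C2: 3 σ bonds, plus one π bond; 3 regions of electron density → sp2.
C3 carries 3 σ bonds, plus one π bond, giving a steric number of 3, so it is sp2.
C4: 3 σ bonds, plus one π bond — 3 electron domains, sp2.
C5 is sp: 2 σ bonds, plus two π bonds, 2 electron-density regions.
C6: 2 σ bonds, plus two π bonds; 2 regions of electron density → sp.

C1 sp2, C2 sp2, C3 sp2, C4 sp2, C5 sp, C6 sp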